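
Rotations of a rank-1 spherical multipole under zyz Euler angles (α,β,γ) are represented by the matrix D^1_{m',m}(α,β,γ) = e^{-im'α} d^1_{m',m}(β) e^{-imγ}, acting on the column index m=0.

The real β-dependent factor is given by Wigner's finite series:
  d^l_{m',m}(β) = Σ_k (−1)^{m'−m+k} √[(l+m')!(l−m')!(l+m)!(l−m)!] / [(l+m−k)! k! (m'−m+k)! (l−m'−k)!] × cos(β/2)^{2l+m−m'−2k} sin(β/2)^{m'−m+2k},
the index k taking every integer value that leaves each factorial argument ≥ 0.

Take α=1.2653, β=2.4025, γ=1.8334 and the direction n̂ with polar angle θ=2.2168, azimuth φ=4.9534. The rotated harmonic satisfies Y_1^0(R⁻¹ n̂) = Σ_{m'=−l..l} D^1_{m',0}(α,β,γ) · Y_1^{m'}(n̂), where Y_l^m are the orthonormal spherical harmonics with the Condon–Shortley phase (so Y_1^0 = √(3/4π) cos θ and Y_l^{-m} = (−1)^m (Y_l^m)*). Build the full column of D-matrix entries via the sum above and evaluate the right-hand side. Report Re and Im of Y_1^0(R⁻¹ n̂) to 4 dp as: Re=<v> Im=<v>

Re=-0.0071 Im=0.0000

Need the full column D^1_{m',0} for m'=−1..1 at α=1.2653, β=2.4025, γ=1.8334.
cos(β/2)=0.361192, sin(β/2)=0.932491
d^1_{-1,0}: single k=1 term ⇒ +0.476320;  D = +0.143261+0.454265i
d^1_{0,0}: k∈[0..1] ⇒ +0.130460 -0.869540 = -0.739080;  D = -0.739080+0.000000i
d^1_{1,0}: single k=0 term ⇒ -0.476320;  D = -0.143261+0.454265i
Y_1^{m'}(θ=2.2168,φ=4.9534) and Σ D·Y over m':
  (+0.1433+0.4543i)·(+0.0658+0.2679i)  (-0.7391+0.0000i)·(-0.2941+0.0000i)  (-0.1433+0.4543i)·(-0.0658+0.2679i)
Y_1^0(R⁻¹ n̂) = -0.007138+0.000000i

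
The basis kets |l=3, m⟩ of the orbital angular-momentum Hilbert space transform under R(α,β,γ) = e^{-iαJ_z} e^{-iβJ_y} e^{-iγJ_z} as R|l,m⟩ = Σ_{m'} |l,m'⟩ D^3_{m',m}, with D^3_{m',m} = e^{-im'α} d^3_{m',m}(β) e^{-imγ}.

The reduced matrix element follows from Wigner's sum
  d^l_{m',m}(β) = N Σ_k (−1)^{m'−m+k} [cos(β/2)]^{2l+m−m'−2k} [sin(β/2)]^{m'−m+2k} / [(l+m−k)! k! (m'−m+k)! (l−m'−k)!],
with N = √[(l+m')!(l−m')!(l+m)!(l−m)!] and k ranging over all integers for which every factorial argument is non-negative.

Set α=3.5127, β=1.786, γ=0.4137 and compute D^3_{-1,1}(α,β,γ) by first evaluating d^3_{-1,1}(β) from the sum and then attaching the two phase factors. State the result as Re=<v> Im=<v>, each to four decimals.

Re=0.3715 Im=-0.0158

First d^3_{-1,1}(β=1.786), then the phase factors e^{-i(-1)α} and e^{-i(1)γ}:
With c≡cos(β/2)=0.627078 and s≡sin(β/2)=0.778956, N=[2·24·24·2]^{1/2}=48.000000
k: max(0,(1)−(-1))=2 … min(3+(1),3−(-1))=4
  k=2: (−1)^0·48.0000/(8)·0.6271^4·0.7790^2 = +0.562942
  k=3: (−1)^1·48.0000/(6)·0.6271^2·0.7790^4 = -1.158206
  k=4: (−1)^2·48.0000/(48)·0.6271^0·0.7790^6 = +0.223398
d^3_{-1,1}(1.786) = +0.562942 -1.158206 +0.223398 = -0.371866
Attach z-rotation phases: D = e^{-i(-1)(3.5127)}·(-0.371866)·e^{-i(1)(0.4137)} = +0.371529-0.015834i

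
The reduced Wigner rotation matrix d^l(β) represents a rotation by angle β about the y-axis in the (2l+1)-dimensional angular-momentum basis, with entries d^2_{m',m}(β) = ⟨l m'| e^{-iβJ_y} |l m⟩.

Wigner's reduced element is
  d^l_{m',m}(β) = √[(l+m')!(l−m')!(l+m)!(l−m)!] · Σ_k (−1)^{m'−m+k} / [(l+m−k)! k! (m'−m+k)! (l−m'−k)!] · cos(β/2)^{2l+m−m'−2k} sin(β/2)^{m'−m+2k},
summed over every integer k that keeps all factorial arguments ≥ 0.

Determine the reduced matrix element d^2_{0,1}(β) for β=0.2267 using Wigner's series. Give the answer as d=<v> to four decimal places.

d^2_{0,1}(β=0.2267) via Wigner's sum:
With c≡cos(β/2)=0.993583 and s≡sin(β/2)=0.113107, N=[2·2·6·1]^{1/2}=4.898979
k∈{1,2} keeps every argument non-negative
  k=1: (−1)^0·4.8990/(2)·0.9936^3·0.1131^1 = +0.271756
  k=2: (−1)^1·4.8990/(2)·0.9936^1·0.1131^3 = -0.003522
d^2_{0,1}(0.2267) = +0.271756 -0.003522 = +0.268234

d=0.2682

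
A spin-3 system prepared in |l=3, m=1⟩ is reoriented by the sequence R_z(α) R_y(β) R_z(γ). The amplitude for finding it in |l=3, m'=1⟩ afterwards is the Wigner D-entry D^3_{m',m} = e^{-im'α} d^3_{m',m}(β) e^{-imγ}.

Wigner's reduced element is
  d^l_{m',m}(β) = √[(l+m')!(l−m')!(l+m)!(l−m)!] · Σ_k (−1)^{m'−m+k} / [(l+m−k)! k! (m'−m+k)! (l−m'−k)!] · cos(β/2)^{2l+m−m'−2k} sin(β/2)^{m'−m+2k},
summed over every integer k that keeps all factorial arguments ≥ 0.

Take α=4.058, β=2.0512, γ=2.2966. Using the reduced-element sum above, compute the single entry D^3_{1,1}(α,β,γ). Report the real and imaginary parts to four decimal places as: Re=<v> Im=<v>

Re=0.4577 Im=-0.0327

First d^3_{1,1}(β=2.0512), then the phase factors e^{-i(1)α} and e^{-i(1)γ}:
With c≡cos(β/2)=0.518586 and s≡sin(β/2)=0.855025, N=[24·2·24·2]^{1/2}=48.000000
k: max(0,(1)−(1))=0 … min(3+(1),3−(1))=2
  k=0: (−1)^0·48.0000/(48)·0.5186^6·0.8550^0 = +0.019450
  k=1: (−1)^1·48.0000/(6)·0.5186^4·0.8550^2 = -0.422991
  k=2: (−1)^2·48.0000/(8)·0.5186^2·0.8550^4 = +0.862401
d^3_{1,1}(2.0512) = +0.019450 -0.422991 +0.862401 = +0.458860
D = (-0.608675+0.793420i)·(+0.458860)·(-0.663737-0.747966i) = +0.457690-0.032741i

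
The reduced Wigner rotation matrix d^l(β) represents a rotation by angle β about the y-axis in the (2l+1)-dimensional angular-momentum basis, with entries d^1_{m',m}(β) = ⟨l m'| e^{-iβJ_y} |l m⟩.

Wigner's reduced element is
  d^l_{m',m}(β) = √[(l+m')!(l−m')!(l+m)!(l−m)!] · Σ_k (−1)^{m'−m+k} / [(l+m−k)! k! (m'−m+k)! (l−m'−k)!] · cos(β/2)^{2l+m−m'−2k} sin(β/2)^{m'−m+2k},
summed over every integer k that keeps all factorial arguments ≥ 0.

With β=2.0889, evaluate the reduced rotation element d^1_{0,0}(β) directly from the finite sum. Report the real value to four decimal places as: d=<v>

d=-0.4952

d^1_{0,0}(β=2.0889) via Wigner's sum:
With c≡cos(β/2)=0.502378 and s≡sin(β/2)=0.864648, N=[1·1·1·1]^{1/2}=1.000000
k: max(0,(0)−(0))=0 … min(1+(0),1−(0))=1
  k=0: (−1)^0·1.0000/(1)·0.5024^2·0.8646^0 = +0.252383
  k=1: (−1)^1·1.0000/(1)·0.5024^0·0.8646^2 = -0.747617
d^1_{0,0}(2.0889) = +0.252383 -0.747617 = -0.495234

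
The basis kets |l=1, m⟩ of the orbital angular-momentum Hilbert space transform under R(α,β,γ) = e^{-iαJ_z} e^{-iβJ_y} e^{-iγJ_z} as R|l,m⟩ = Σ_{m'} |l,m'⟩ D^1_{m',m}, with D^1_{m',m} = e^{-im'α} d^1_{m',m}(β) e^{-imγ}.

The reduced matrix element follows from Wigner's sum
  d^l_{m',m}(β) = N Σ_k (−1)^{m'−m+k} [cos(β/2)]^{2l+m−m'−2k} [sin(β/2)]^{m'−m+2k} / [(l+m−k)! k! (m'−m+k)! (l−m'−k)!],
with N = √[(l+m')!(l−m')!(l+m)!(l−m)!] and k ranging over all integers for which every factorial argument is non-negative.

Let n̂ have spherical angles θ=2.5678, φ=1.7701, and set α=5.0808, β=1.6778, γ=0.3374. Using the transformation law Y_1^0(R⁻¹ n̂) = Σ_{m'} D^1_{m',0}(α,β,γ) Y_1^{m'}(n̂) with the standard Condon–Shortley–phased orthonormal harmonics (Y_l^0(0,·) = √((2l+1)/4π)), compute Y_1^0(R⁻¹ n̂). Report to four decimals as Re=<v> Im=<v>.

Need the full column D^1_{m',0} for m'=−1..1 at α=5.0808, β=1.6778, γ=0.3374.
cos(β/2)=0.668282, sin(β/2)=0.743908
d^1_{-1,0}: single k=1 term ⇒ +0.703063;  D = +0.253196-0.655888i
d^1_{0,0}: k∈[0..1] ⇒ +0.446600 -0.553400 = -0.106800;  D = -0.106800+0.000000i
d^1_{1,0}: single k=0 term ⇒ -0.703063;  D = -0.253196-0.655888i
Y_1^{m'}(θ=2.5678,φ=1.7701) and Σ D·Y over m':
  (+0.2532-0.6559i)·(-0.0371-0.1838i)  (-0.1068+0.0000i)·(-0.4104+0.0000i)  (-0.2532-0.6559i)·(+0.0371-0.1838i)
Y_1^0(R⁻¹ n̂) = -0.216120+0.000000i

Re=-0.2161 Im=0.0000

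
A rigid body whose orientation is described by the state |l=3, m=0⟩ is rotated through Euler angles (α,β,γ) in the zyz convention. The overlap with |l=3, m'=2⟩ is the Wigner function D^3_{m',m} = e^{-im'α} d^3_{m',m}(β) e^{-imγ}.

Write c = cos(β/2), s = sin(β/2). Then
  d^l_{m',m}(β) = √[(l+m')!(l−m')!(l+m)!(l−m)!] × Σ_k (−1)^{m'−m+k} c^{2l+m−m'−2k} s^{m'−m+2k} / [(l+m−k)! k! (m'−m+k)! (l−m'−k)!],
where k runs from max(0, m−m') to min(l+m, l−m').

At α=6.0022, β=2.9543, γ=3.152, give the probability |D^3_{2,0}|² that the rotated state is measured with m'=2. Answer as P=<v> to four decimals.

Split into d^3_{2,0}(β=2.9543) × two z-phases.
c=cos(2.9543/2)=0.093510, s=sin(2.9543/2)=0.995618; N=√[120·1·6·6]=65.726707
k: max(0,(0)−(2))=0 … min(3+(0),3−(2))=1
  k=0: (−1)^2·65.7267/(12)·0.0935^4·0.9956^2 = +0.000415
  k=1: (−1)^3·65.7267/(12)·0.0935^2·0.9956^4 = -0.047059
d^3_{2,0}(2.9543) = +0.000415 -0.047059 = -0.046644
|D^3_{2,0}|² = |d^3_{2,0}(β)|² = (-0.046644)² = 0.002176 (the z-rotation phases have unit modulus)

P=0.0022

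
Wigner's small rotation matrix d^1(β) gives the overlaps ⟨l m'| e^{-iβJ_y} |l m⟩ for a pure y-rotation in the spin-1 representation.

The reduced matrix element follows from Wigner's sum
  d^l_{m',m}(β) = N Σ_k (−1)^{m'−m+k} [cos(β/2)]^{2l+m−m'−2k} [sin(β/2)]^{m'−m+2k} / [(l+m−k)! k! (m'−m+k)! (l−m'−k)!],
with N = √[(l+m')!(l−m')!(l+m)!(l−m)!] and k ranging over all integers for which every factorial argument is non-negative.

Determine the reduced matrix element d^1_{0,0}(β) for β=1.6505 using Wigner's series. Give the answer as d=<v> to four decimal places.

d=-0.0796

d^1_{0,0}(β=1.6505) via Wigner's sum:
Half-angle: c=0.678373, s=0.734717. N=√(1·1·1·1)=1.000000
k∈{0,1} keeps every argument non-negative
  k=0: (−1)^0·1.0000/(1)·0.6784^2·0.7347^0 = +0.460190
  k=1: (−1)^1·1.0000/(1)·0.6784^0·0.7347^2 = -0.539810
d^1_{0,0}(1.6505) = +0.460190 -0.539810 = -0.079619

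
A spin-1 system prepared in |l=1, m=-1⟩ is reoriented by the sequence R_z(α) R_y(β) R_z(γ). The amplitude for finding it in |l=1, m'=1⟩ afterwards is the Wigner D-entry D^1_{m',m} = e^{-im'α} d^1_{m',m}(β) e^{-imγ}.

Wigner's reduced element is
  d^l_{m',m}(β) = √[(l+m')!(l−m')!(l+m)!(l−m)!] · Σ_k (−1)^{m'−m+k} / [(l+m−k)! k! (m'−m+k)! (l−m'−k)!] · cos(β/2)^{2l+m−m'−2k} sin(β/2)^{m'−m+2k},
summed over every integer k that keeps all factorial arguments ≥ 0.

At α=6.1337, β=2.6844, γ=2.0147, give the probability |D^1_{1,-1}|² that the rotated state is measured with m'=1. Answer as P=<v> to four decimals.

P=0.8999

First d^1_{1,-1}(β=2.6844), then the phase factors e^{-i(1)α} and e^{-i(-1)γ}:
c=cos(2.6844/2)=0.226611, s=sin(2.6844/2)=0.973985; N=√[2·1·1·2]=2.000000
k: max(0,(-1)−(1))=0 … min(1+(-1),1−(1))=0
  k=0: (−1)^2·2.0000/(2)·0.2266^0·0.9740^2 = +0.948648
d^1_{1,-1}(2.6844) = +0.948648
|D^1_{1,-1}|² = |d^1_{1,-1}(β)|² = (+0.948648)² = 0.899932 (the z-rotation phases have unit modulus)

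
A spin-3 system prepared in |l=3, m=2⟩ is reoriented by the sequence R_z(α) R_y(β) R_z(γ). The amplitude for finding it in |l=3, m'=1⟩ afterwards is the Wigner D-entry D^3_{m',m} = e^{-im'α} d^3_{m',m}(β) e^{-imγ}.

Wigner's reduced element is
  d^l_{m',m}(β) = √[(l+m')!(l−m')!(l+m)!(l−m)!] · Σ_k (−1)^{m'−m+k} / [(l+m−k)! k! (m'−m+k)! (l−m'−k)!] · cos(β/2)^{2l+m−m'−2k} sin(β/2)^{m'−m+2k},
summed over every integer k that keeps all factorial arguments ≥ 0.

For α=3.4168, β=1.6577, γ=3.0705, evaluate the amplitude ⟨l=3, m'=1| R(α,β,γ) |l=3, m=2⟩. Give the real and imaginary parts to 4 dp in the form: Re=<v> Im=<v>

Re=0.4492 Im=-0.0601

First d^3_{1,2}(β=1.6577), then the phase factors e^{-i(1)α} and e^{-i(2)γ}:
Half-angle: c=0.675724, s=0.737155. N=√(24·2·120·1)=75.894664
k∈{1,2} keeps every argument non-negative
  k=1: (−1)^0·75.8947/(24)·0.6757^5·0.7372^1 = +0.328402
  k=2: (−1)^1·75.8947/(12)·0.6757^3·0.7372^3 = -0.781653
d^3_{1,2}(1.6577) = +0.328402 -0.781653 = -0.453251
Attach z-rotation phases: D = e^{-i(1)(3.4168)}·(-0.453251)·e^{-i(2)(3.0705)} = +0.449247-0.060115i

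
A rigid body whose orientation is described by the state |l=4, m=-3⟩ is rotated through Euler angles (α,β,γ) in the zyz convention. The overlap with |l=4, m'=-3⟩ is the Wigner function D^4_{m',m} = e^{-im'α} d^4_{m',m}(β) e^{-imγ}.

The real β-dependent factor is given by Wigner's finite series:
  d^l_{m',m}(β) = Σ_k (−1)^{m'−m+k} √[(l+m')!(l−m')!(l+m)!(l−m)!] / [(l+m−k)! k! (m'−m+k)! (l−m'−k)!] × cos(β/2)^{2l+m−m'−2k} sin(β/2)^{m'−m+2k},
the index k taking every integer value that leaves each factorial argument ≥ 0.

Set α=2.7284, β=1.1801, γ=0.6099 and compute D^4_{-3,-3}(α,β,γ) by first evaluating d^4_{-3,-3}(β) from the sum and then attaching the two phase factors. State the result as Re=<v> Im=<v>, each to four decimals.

Split into d^4_{-3,-3}(β=1.1801) × two z-phases.
c=cos(1.1801/2)=0.830913, s=sin(1.1801/2)=0.556403; N=√[1·5040·1·5040]=5040.000000
k: max(0,(-3)−(-3))=0 … min(4+(-3),4−(-3))=1
  k=0: (−1)^0·5040.0000/(5040)·0.8309^8·0.5564^0 = +0.227219
  k=1: (−1)^1·5040.0000/(720)·0.8309^6·0.5564^2 = -0.713196
d^4_{-3,-3}(1.1801) = +0.227219 -0.713196 = -0.485978
Attach z-rotation phases: D = e^{-i(-3)(2.7284)}·(-0.485978)·e^{-i(-3)(0.6099)} = +0.403786+0.270428i

Re=0.4038 Im=0.2704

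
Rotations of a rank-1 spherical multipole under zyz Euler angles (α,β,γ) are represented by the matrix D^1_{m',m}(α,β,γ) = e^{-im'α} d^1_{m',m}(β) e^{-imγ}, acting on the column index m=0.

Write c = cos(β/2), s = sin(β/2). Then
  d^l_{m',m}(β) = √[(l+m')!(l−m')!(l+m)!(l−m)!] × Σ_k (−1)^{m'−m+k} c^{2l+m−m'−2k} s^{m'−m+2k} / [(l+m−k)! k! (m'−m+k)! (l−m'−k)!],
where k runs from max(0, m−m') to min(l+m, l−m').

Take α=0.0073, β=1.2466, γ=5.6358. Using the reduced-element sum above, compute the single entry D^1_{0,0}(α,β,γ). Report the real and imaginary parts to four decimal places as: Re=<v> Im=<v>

First d^1_{0,0}(β=1.2466), then the phase factors e^{-i(0)α} and e^{-i(0)γ}:
c=cos(1.2466/2)=0.811957, s=sin(1.2466/2)=0.583718; N=√[1·1·1·1]=1.000000
Admissible k: 0..1 (factorial args all ≥0)
  k=0: (−1)^0·1.0000/(1)·0.8120^2·0.5837^0 = +0.659274
  k=1: (−1)^1·1.0000/(1)·0.8120^0·0.5837^2 = -0.340726
d^1_{0,0}(1.2466) = +0.659274 -0.340726 = +0.318547
Phases: e^{-i·(0)·0.0073}=+1.000000+0.000000i, e^{-i·(0)·5.6358}=+1.000000+0.000000i ⇒ D=+0.318547+0.000000i

Re=0.3185 Im=0.0000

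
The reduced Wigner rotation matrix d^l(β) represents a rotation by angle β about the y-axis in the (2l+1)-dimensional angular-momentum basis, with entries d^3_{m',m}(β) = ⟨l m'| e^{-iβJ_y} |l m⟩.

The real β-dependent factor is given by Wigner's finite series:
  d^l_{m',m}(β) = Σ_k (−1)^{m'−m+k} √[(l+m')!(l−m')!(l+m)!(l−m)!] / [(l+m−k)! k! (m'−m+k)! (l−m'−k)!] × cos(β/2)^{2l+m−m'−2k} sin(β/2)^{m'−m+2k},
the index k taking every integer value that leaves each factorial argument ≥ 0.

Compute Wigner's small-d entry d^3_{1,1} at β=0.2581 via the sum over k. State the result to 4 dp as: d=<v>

d^3_{1,1}(β=0.2581) via Wigner's sum:
c=cos(0.2581/2)=0.991685, s=sin(0.2581/2)=0.128692; N=√[24·2·24·2]=48.000000
k∈{0,1,2} keeps every argument non-negative
  k=0: (−1)^0·48.0000/(48)·0.9917^6·0.1287^0 = +0.951133
  k=1: (−1)^1·48.0000/(6)·0.9917^4·0.1287^2 = -0.128141
  k=2: (−1)^2·48.0000/(8)·0.9917^2·0.1287^4 = +0.001618
d^3_{1,1}(0.2581) = +0.951133 -0.128141 +0.001618 = +0.824611

d=0.8246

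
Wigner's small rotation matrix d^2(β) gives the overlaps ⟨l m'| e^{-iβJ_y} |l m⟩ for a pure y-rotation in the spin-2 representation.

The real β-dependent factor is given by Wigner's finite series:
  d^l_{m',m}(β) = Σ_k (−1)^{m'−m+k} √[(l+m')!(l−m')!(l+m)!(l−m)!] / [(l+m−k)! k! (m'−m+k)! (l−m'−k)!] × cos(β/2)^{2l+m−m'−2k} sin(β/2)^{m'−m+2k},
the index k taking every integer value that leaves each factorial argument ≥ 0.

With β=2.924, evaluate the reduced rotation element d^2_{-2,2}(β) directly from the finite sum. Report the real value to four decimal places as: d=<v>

d^2_{-2,2}(β=2.924) via Wigner's sum:
With c≡cos(β/2)=0.108582 and s≡sin(β/2)=0.994088, N=[1·24·24·1]^{1/2}=24.000000
Admissible k: 4..4 (factorial args all ≥0)
  k=4: (−1)^0·24.0000/(24)·0.1086^0·0.9941^4 = +0.976559
d^2_{-2,2}(2.924) = +0.976559

d=0.9766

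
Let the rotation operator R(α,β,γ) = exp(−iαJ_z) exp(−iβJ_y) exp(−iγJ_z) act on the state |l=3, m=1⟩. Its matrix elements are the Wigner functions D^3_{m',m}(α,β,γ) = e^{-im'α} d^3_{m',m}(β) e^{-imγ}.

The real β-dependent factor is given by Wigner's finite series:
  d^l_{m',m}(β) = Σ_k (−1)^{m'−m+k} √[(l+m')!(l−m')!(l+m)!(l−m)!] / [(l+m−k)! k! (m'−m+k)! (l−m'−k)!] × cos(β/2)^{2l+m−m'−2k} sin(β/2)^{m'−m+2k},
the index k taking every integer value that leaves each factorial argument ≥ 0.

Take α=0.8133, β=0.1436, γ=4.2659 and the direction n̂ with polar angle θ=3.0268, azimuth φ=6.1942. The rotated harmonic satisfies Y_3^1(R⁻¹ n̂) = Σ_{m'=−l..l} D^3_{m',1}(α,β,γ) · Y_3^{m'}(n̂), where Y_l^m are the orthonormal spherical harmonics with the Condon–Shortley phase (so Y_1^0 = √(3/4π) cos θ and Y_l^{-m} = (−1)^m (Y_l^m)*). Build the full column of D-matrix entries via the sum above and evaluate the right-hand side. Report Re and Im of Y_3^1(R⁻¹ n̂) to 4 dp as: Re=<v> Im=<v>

Need the full column D^3_{m',1} for m'=−3..3 at α=0.8133, β=0.1436, γ=4.2659.
cos(β/2)=0.997423, sin(β/2)=0.071738
d^3_{-3,1}: single k=4 term ⇒ +0.000102;  D = -0.000026-0.000099i
d^3_{-2,1}: k∈[3..4] ⇒ +0.002317 -0.000006 = +0.002311;  D = -0.002026-0.001113i
d^3_{-1,1}: k∈[2..4] ⇒ +0.030561 -0.000211 +0.000000 = +0.030351;  D = -0.028895+0.009288i
d^3_{0,1}: k∈[1..3] ⇒ +0.245324 -0.003807 +0.000007 = +0.241523;  D = -0.104290+0.217846i
d^3_{1,1}: k∈[0..2] ⇒ +0.984640 -0.040748 +0.000158 = +0.944050;  D = +0.338574+0.881248i
d^3_{2,1}: k∈[0..1] ⇒ -0.223949 +0.002317 = -0.221632;  D = -0.204932-0.084402i
d^3_{3,1}: single k=0 term ⇒ +0.019727;  D = +0.017992-0.008091i
Y_3^{m'}(θ=3.0268,φ=6.1942) and Σ D·Y over m':
  (-0.0000-0.0001i)·(+0.0006+0.0002i)  (-0.0020-0.0011i)·(-0.0131-0.0024i)  (-0.0289+0.0093i)·(+0.1451+0.0129i)  (-0.1043+0.2178i)·(-0.7171+0.0000i)  (+0.3386+0.8812i)·(-0.1451+0.0129i)  (-0.2049-0.0844i)·(-0.0131+0.0024i)  (+0.0180-0.0081i)·(-0.0006+0.0002i)
Y_3^1(R⁻¹ n̂) = +0.012856-0.278055i

Re=0.0129 Im=-0.2781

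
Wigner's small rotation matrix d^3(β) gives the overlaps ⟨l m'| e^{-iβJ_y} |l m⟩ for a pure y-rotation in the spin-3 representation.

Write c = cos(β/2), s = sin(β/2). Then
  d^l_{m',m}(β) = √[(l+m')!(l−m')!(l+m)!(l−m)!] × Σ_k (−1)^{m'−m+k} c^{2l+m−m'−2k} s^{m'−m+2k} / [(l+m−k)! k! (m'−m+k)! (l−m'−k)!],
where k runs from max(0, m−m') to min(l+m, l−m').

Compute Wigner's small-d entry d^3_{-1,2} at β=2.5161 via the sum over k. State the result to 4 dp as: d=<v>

d=-0.6001

d^3_{-1,2}(β=2.5161) via Wigner's sum:
c=cos(2.5161/2)=0.307673, s=sin(2.5161/2)=0.951492; N=√[2·24·120·1]=75.894664
Admissible k: 3..4 (factorial args all ≥0)
  k=3: (−1)^0·75.8947/(12)·0.3077^3·0.9515^3 = +0.158677
  k=4: (−1)^1·75.8947/(24)·0.3077^1·0.9515^5 = -0.758779
d^3_{-1,2}(2.5161) = +0.158677 -0.758779 = -0.600102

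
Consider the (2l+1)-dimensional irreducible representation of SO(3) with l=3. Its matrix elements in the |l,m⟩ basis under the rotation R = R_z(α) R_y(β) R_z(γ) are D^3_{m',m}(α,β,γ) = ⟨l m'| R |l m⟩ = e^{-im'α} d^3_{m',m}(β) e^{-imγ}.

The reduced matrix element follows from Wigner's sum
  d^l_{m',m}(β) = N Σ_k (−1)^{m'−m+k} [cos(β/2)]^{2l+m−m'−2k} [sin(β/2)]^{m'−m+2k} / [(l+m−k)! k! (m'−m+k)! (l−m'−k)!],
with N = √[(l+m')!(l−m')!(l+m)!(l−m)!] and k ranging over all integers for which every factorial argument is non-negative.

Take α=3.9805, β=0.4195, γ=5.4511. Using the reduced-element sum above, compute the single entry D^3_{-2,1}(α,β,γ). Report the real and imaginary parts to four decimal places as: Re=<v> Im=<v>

D^3_{-2,1}(3.9805,0.4195,5.4511) = e^{-i·-2·3.9805}·d^3_{-2,1}(0.4195)·e^{-i·1·5.4511}. Compute d first:
c=cos(0.4195/2)=0.978083, s=sin(0.4195/2)=0.208215; N=√[1·120·24·2]=75.894664
k: max(0,(1)−(-2))=3 … min(3+(1),3−(-2))=4
  k=3: (−1)^0·75.8947/(12)·0.9781^3·0.2082^3 = +0.053419
  k=4: (−1)^1·75.8947/(24)·0.9781^1·0.2082^5 = -0.001210
d^3_{-2,1}(0.4195) = +0.053419 -0.001210 = +0.052209
Phases: e^{-i·(-2)·3.9805}=-0.106814+0.994279i, e^{-i·(1)·5.4511}=+0.673335+0.739337i ⇒ D=-0.042134+0.030830i

Re=-0.0421 Im=0.0308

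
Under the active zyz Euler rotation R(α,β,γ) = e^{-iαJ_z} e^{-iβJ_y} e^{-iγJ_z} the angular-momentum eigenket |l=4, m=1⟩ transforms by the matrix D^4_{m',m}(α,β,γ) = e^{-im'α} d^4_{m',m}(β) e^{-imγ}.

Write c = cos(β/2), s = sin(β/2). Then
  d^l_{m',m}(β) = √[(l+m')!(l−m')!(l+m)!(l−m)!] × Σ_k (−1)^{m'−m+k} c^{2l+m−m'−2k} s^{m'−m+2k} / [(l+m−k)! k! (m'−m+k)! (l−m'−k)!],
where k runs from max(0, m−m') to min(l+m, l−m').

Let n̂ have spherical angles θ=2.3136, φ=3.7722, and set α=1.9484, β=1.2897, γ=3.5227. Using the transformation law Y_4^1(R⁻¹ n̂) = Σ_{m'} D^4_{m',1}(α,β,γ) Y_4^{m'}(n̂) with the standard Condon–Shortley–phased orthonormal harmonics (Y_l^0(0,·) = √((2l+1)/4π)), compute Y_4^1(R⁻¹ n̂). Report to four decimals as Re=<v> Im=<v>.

Re=0.2931 Im=0.1568

Need the full column D^4_{m',1} for m'=−4..4 at α=1.9484, β=1.2897, γ=3.5227.
cos(β/2)=0.799190, sin(β/2)=0.601079
d^4_{-4,1}: single k=5 term ⇒ +0.299709;  D = -0.128062-0.270972i
d^4_{-3,1}: k∈[4..5] ⇒ +0.704440 -0.239088 = +0.465352;  D = -0.317782+0.339952i
d^4_{-2,1}: k∈[3..5] ⇒ +1.001287 -0.849596 +0.096118 = +0.247809;  D = +0.230670+0.090558i
d^4_{-1,1}: k∈[2..5] ⇒ +0.941375 -1.597520 +0.451834 -0.017039 = -0.221351;  D = +0.000776+0.221349i
d^4_{0,1}: k∈[1..4] ⇒ +0.559753 -1.899809 +1.074663 -0.101317 = -0.366710;  D = +0.340400-0.136397i
d^4_{1,1}: k∈[0..3] ⇒ +0.166418 -1.412062 +1.597520 -0.301223 = +0.050653;  D = +0.034849+0.036760i
d^4_{2,1}: k∈[0..2] ⇒ -0.531028 +1.501931 -0.566397 = +0.404506;  D = +0.170273-0.366922i
d^4_{3,1}: k∈[0..1] ⇒ +0.747193 -0.704440 = +0.042753;  D = -0.042684-0.002430i
d^4_{4,1}: single k=0 term ⇒ -0.529832;  D = -0.167032-0.502814i
Y_4^{m'}(θ=2.3136,φ=3.7722) and Σ D·Y over m':
  (-0.1281-0.2710i)·(-0.1061-0.0756i)  (-0.3178+0.3400i)·(-0.1068-0.3210i)  (+0.2307+0.0906i)·(+0.1218-0.3807i)  (+0.0008+0.2213i)·(+0.0385-0.0281i)  (+0.3404-0.1364i)·(-0.3596+0.0000i)  (+0.0348+0.0368i)·(-0.0385-0.0281i)  (+0.1703-0.3669i)·(+0.1218+0.3807i)  (-0.0427-0.0024i)·(+0.1068-0.3210i)  (-0.1670-0.5028i)·(-0.1061+0.0756i)
Y_4^1(R⁻¹ n̂) = +0.293060+0.156815i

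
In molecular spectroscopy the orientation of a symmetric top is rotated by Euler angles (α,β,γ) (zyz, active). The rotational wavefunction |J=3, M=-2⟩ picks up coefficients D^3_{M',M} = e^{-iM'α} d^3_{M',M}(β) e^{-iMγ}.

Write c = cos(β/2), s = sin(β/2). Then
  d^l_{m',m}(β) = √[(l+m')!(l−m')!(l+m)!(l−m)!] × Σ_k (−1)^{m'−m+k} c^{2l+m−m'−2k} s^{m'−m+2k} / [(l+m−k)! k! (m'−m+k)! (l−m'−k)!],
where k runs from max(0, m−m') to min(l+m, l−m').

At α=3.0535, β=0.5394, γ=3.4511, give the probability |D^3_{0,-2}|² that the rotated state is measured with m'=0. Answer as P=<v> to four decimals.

Split into d^3_{0,-2}(β=0.5394) × two z-phases.
c=cos(0.5394/2)=0.963851, s=sin(0.5394/2)=0.266442; N=√[6·6·1·120]=65.726707
k: max(0,(-2)−(0))=0 … min(3+(-2),3−(0))=1
  k=0: (−1)^2·65.7267/(12)·0.9639^4·0.2664^2 = +0.335588
  k=1: (−1)^3·65.7267/(12)·0.9639^2·0.2664^4 = -0.025644
d^3_{0,-2}(0.5394) = +0.335588 -0.025644 = +0.309944
|D^3_{0,-2}|² = |d^3_{0,-2}(β)|² = (+0.309944)² = 0.096065 (the z-rotation phases have unit modulus)

P=0.0961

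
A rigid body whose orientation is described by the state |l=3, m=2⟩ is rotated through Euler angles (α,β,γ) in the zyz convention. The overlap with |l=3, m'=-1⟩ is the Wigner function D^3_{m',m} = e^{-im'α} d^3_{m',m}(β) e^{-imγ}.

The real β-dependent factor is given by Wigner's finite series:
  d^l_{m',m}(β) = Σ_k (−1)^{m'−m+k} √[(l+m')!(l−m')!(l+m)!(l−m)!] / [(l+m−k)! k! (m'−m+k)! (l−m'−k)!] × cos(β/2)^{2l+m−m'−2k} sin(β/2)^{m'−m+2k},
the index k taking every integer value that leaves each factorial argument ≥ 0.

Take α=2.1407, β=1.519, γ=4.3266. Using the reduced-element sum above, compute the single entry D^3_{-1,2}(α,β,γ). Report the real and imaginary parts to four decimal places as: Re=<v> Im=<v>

Split into d^3_{-1,2}(β=1.519) × two z-phases.
With c≡cos(β/2)=0.725180 and s≡sin(β/2)=0.688559, N=[2·24·120·1]^{1/2}=75.894664
Admissible k: 3..4 (factorial args all ≥0)
  k=3: (−1)^0·75.8947/(12)·0.7252^3·0.6886^3 = +0.787393
  k=4: (−1)^1·75.8947/(24)·0.7252^1·0.6886^5 = -0.354937
d^3_{-1,2}(1.519) = +0.787393 -0.354937 = +0.432456
Attach z-rotation phases: D = e^{-i(-1)(2.1407)}·(+0.432456)·e^{-i(2)(4.3266)} = +0.421135-0.098302i

Re=0.4211 Im=-0.0983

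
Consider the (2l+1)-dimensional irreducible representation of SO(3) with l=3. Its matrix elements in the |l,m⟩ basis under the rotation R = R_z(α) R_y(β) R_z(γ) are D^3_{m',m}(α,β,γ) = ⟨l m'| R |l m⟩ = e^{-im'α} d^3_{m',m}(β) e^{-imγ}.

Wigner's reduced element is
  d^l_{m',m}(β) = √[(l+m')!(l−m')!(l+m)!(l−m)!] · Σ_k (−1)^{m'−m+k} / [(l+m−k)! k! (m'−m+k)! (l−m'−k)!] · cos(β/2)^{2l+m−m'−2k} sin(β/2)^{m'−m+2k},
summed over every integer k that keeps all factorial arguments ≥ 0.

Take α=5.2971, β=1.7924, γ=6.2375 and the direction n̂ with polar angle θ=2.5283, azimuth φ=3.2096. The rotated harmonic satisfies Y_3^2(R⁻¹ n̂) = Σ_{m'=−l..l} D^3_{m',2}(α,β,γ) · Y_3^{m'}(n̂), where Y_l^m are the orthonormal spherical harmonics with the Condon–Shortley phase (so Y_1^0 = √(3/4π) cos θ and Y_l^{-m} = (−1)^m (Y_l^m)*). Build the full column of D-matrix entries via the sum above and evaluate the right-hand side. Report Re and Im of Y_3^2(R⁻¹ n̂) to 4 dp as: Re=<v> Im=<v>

Need the full column D^3_{m',2} for m'=−3..3 at α=5.2971, β=1.7924, γ=6.2375.
cos(β/2)=0.624582, sin(β/2)=0.780959
d^3_{-3,2}: single k=5 term ⇒ +0.444433;  D = -0.427769-0.120559i
d^3_{-2,2}: k∈[4..5] ⇒ +0.725542 -0.226866 = +0.498675;  D = -0.152127-0.474905i
d^3_{-1,2}: k∈[3..4] ⇒ +0.733979 -0.573761 = +0.160218;  D = +0.100255-0.124975i
d^3_{0,2}: k∈[2..3] ⇒ +0.508365 -0.794791 = -0.286426;  D = -0.285232-0.026135i
d^3_{1,2}: k∈[1..2] ⇒ +0.234734 -0.733979 = -0.499245;  D = -0.236428-0.439713i
d^3_{2,2}: k∈[0..1] ⇒ +0.059366 -0.464071 = -0.404705;  D = +0.191444-0.356561i
d^3_{3,2}: single k=0 term ⇒ -0.181824;  D = +0.181056-0.016698i
Y_3^{m'}(θ=2.5283,φ=3.2096) and Σ D·Y over m':
  (-0.4278-0.1206i)·(-0.0779+0.0161i)  (-0.1521-0.4749i)·(-0.2743+0.0375i)  (+0.1003-0.1250i)·(-0.4349+0.0296i)  (-0.2852-0.0261i)·(-0.1049+0.0000i)  (-0.2364-0.4397i)·(+0.4349+0.0296i)  (+0.1914-0.3566i)·(-0.2743-0.0375i)  (+0.1811-0.0167i)·(+0.0779+0.0161i)
Y_3^2(R⁻¹ n̂) = -0.056496+0.081104i

Re=-0.0565 Im=0.0811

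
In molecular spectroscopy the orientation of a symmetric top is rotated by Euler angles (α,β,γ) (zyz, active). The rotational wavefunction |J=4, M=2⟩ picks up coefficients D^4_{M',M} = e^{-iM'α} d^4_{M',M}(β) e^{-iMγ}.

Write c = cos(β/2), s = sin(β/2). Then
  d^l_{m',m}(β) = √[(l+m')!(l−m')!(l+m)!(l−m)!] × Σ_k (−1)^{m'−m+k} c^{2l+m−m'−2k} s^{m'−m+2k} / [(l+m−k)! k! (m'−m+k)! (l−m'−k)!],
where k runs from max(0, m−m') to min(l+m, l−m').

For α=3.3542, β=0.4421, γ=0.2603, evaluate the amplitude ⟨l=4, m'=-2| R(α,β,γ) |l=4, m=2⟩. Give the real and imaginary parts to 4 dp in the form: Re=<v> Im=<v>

Re=0.0300 Im=-0.0029

D^4_{-2,2}(3.3542,0.4421,0.2603) = e^{-i·-2·3.3542}·d^4_{-2,2}(0.4421)·e^{-i·2·0.2603}. Compute d first:
Half-angle: c=0.975668, s=0.219254. N=√(2·720·720·2)=1440.000000
The bounds max(0,m−m')=4 and min(l+m,l−m')=6 give 3 terms
  k=4: (−1)^0·1440.0000/(96)·0.9757^4·0.2193^4 = +0.031412
  k=5: (−1)^1·1440.0000/(120)·0.9757^2·0.2193^6 = -0.001269
  k=6: (−1)^2·1440.0000/(1440)·0.9757^0·0.2193^8 = +0.000005
d^4_{-2,2}(0.4421) = +0.031412 -0.001269 +0.000005 = +0.030148
Attach z-rotation phases: D = e^{-i(-2)(3.3542)}·(+0.030148)·e^{-i(2)(0.2603)} = +0.030011-0.002871i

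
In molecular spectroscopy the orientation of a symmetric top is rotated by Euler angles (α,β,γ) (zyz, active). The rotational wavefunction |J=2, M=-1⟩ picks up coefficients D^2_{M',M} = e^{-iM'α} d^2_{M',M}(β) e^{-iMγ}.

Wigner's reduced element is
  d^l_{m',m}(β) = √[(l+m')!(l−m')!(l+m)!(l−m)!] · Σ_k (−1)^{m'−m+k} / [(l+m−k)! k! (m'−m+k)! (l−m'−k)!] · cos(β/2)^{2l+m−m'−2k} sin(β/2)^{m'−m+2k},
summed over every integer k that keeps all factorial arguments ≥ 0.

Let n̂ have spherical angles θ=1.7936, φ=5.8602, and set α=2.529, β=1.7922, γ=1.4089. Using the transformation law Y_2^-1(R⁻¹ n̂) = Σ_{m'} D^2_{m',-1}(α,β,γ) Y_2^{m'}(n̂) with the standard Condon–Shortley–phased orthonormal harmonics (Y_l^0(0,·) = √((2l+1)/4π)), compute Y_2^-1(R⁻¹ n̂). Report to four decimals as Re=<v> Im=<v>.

Re=0.0772 Im=-0.3080

Need the full column D^2_{m',-1} for m'=−2..2 at α=2.529, β=1.7922, γ=1.4089.
cos(β/2)=0.624660, sin(β/2)=0.780897
d^2_{-2,-1}: single k=1 term ⇒ +0.380676;  D = +0.374270+0.069543i
d^2_{-1,-1}: k∈[0..1] ⇒ +0.152256 -0.713832 = -0.561576;  D = +0.392739+0.401402i
d^2_{0,-1}: k∈[0..1] ⇒ -0.466231 +0.728619 = +0.262388;  D = +0.042294+0.258957i
d^2_{1,-1}: k∈[0..1] ⇒ +0.713832 -0.371856 = +0.341977;  D = +0.148962-0.307828i
d^2_{2,-1}: single k=0 term ⇒ -0.594915;  D = +0.519931-0.289129i
Y_2^{m'}(θ=1.7936,φ=5.8602) and Σ D·Y over m':
  (+0.3743+0.0695i)·(+0.2436+0.2751i)  (+0.3927+0.4014i)·(-0.1518-0.0683i)  (+0.0423+0.2590i)·(-0.2692+0.0000i)  (+0.1490-0.3078i)·(+0.1518-0.0683i)  (+0.5199-0.2891i)·(+0.2436-0.2751i)
Y_2^-1(R⁻¹ n̂) = +0.077173-0.307955i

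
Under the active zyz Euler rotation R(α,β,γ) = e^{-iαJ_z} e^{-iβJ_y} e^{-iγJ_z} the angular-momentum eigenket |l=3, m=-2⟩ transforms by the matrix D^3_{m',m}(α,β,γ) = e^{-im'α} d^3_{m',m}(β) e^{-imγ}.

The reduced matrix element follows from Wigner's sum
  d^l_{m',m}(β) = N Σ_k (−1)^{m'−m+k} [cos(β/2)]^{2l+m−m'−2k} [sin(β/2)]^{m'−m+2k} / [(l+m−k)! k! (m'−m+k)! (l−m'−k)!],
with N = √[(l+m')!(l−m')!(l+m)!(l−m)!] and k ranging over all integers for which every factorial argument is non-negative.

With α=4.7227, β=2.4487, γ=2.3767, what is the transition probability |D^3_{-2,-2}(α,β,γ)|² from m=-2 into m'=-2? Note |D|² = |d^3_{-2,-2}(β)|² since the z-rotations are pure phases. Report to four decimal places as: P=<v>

P=0.0033

First d^3_{-2,-2}(β=2.4487), then the phase factors e^{-i(-2)α} and e^{-i(-2)γ}:
Half-angle: c=0.339557, s=0.940585. N=√(1·120·1·120)=120.000000
k∈{0,1} keeps every argument non-negative
  k=0: (−1)^0·120.0000/(120)·0.3396^6·0.9406^0 = +0.001533
  k=1: (−1)^1·120.0000/(24)·0.3396^4·0.9406^2 = -0.058806
d^3_{-2,-2}(2.4487) = +0.001533 -0.058806 = -0.057273
|D^3_{-2,-2}|² = |d^3_{-2,-2}(β)|² = (-0.057273)² = 0.003280 (the z-rotation phases have unit modulus)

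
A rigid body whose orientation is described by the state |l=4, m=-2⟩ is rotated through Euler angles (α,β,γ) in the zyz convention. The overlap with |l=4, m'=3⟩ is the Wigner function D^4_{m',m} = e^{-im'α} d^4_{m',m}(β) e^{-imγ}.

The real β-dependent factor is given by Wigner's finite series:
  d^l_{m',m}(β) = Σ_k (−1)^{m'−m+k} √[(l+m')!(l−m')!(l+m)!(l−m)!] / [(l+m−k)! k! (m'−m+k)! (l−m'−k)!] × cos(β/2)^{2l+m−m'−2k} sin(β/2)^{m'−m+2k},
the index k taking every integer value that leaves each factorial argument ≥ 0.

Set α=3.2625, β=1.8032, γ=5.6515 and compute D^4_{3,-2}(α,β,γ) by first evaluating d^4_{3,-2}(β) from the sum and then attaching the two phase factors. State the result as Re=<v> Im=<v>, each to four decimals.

Re=-0.0205 Im=-0.3710

First d^4_{3,-2}(β=1.8032), then the phase factors e^{-i(3)α} and e^{-i(-2)γ}:
c=cos(1.8032/2)=0.620356, s=sin(1.8032/2)=0.784320; N=√[5040·1·2·720]=2693.993318
The bounds max(0,m−m')=0 and min(l+m,l−m')=1 give 2 terms
  k=0: (−1)^5·2693.9933/(240)·0.6204^3·0.7843^5 = -0.795382
  k=1: (−1)^6·2693.9933/(720)·0.6204^1·0.7843^7 = +0.423799
d^4_{3,-2}(1.8032) = -0.795382 +0.423799 = -0.371583
D = (-0.934934+0.354820i)·(-0.371583)·(+0.302606-0.953116i) = -0.020537-0.371015i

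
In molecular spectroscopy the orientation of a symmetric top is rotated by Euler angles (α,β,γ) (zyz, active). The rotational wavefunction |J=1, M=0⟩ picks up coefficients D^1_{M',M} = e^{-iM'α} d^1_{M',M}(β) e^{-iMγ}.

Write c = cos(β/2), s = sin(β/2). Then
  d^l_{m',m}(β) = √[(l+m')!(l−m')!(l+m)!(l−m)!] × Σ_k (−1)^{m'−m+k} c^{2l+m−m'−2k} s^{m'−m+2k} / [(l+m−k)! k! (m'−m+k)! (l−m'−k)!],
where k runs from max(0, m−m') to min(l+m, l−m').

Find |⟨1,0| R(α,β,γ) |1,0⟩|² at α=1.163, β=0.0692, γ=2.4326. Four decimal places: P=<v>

First d^1_{0,0}(β=0.0692), then the phase factors e^{-i(0)α} and e^{-i(0)γ}:
c=cos(0.0692/2)=0.999401, s=sin(0.0692/2)=0.034593; N=√[1·1·1·1]=1.000000
Admissible k: 0..1 (factorial args all ≥0)
  k=0: (−1)^0·1.0000/(1)·0.9994^2·0.0346^0 = +0.998803
  k=1: (−1)^1·1.0000/(1)·0.9994^0·0.0346^2 = -0.001197
d^1_{0,0}(0.0692) = +0.998803 -0.001197 = +0.997607
|D^1_{0,0}|² = |d^1_{0,0}(β)|² = (+0.997607)² = 0.995219 (the z-rotation phases have unit modulus)

P=0.9952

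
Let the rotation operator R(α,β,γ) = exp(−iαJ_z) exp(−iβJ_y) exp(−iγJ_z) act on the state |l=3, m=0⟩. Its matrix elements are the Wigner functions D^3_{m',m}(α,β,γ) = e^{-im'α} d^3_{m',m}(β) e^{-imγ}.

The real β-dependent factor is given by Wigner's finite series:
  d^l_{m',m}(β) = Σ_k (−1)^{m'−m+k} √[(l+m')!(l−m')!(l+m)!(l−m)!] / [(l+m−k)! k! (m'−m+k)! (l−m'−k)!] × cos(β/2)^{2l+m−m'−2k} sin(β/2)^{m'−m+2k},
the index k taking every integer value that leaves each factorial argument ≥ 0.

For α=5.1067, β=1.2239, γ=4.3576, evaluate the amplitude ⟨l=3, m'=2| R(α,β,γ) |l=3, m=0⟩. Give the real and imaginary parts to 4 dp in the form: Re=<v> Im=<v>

First d^3_{2,0}(β=1.2239), then the phase factors e^{-i(2)α} and e^{-i(0)γ}:
c=cos(1.2239/2)=0.818529, s=sin(1.2239/2)=0.574465; N=√[120·1·6·6]=65.726707
The bounds max(0,m−m')=0 and min(l+m,l−m')=1 give 2 terms
  k=0: (−1)^2·65.7267/(12)·0.8185^4·0.5745^2 = +0.811380
  k=1: (−1)^3·65.7267/(12)·0.8185^2·0.5745^4 = -0.399652
d^3_{2,0}(1.2239) = +0.811380 -0.399652 = +0.411728
Attach z-rotation phases: D = e^{-i(2)(5.1067)}·(+0.411728)·e^{-i(0)(4.3576)} = -0.290195+0.292072i

Re=-0.2902 Im=0.2921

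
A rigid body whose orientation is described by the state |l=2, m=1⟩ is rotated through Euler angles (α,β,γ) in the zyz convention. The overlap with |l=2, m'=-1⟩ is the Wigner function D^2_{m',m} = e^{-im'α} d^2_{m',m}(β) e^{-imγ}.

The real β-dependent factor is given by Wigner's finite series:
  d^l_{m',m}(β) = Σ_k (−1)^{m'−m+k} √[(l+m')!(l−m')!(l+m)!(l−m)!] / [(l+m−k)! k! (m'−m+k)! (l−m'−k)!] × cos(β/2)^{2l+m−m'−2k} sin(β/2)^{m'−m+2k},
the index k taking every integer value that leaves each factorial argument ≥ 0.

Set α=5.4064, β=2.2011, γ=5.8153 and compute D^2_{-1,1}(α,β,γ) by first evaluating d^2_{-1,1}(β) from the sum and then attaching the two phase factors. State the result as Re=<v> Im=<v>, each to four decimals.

Split into d^2_{-1,1}(β=2.2011) × two z-phases.
With c≡cos(β/2)=0.453106 and s≡sin(β/2)=0.891457, N=[1·6·6·1]^{1/2}=6.000000
The bounds max(0,m−m')=2 and min(l+m,l−m')=3 give 2 terms
  k=2: (−1)^0·6.0000/(2)·0.4531^2·0.8915^2 = +0.489464
  k=3: (−1)^1·6.0000/(6)·0.4531^0·0.8915^4 = -0.631540
d^2_{-1,1}(2.2011) = +0.489464 -0.631540 = -0.142076
D = (+0.639626-0.768687i)·(-0.142076)·(+0.892524+0.451000i) = -0.130363+0.056489i

Re=-0.1304 Im=0.0565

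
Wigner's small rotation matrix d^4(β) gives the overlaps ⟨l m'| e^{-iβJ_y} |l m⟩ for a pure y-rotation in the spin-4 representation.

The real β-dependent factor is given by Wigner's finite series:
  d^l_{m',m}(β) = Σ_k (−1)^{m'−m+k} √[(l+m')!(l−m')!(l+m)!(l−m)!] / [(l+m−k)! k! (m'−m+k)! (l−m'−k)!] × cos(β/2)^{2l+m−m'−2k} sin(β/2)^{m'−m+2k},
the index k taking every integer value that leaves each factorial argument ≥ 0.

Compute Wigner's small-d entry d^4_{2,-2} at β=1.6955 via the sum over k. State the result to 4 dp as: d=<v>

d^4_{2,-2}(β=1.6955) via Wigner's sum:
c=cos(1.6955/2)=0.661672, s=sin(1.6955/2)=0.749794; N=√[720·2·2·720]=1440.000000
k: max(0,(-2)−(2))=0 … min(4+(-2),4−(2))=2
  k=0: (−1)^4·1440.0000/(96)·0.6617^4·0.7498^4 = +0.908717
  k=1: (−1)^5·1440.0000/(120)·0.6617^2·0.7498^6 = -0.933505
  k=2: (−1)^6·1440.0000/(1440)·0.6617^0·0.7498^8 = +0.099893
d^4_{2,-2}(1.6955) = +0.908717 -0.933505 +0.099893 = +0.075105

d=0.0751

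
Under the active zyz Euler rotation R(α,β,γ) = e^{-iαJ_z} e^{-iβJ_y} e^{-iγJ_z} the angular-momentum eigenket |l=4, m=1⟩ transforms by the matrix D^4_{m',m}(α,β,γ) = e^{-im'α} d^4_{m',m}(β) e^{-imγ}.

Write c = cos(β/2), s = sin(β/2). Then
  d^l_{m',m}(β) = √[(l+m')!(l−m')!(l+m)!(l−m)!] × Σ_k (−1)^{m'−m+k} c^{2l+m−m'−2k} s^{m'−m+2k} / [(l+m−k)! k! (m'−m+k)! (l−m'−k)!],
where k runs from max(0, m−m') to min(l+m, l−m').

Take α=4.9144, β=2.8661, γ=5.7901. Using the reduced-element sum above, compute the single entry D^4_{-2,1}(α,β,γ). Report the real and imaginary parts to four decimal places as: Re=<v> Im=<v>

First d^4_{-2,1}(β=2.8661), then the phase factors e^{-i(-2)α} and e^{-i(1)γ}:
With c≡cos(β/2)=0.137311 and s≡sin(β/2)=0.990528, N=[2·720·120·6]^{1/2}=1018.233765
Admissible k: 3..5 (factorial args all ≥0)
  k=3: (−1)^0·1018.2338/(72)·0.1373^5·0.9905^3 = +0.000671
  k=4: (−1)^1·1018.2338/(48)·0.1373^3·0.9905^5 = -0.052367
  k=5: (−1)^2·1018.2338/(240)·0.1373^1·0.9905^7 = +0.545016
d^4_{-2,1}(2.8661) = +0.000671 -0.052367 +0.545016 = +0.493320
Attach z-rotation phases: D = e^{-i(-2)(4.9144)}·(+0.493320)·e^{-i(1)(5.7901)} = -0.307769-0.385542i

Re=-0.3078 Im=-0.3855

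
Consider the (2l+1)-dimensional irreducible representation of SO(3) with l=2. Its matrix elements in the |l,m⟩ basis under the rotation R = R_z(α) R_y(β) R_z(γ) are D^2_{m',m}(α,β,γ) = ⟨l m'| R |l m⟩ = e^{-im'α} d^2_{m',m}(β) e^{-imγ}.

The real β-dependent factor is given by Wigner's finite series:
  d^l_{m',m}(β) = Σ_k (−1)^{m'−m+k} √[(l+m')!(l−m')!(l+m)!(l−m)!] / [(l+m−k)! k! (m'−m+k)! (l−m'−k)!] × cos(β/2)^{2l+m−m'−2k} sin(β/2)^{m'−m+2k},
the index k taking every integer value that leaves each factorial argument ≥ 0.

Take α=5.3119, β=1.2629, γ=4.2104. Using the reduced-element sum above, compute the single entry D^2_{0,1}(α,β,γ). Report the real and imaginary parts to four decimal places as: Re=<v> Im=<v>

Re=-0.1702 Im=0.3101

D^2_{0,1}(5.3119,1.2629,4.2104) = e^{-i·0·5.3119}·d^2_{0,1}(1.2629)·e^{-i·1·4.2104}. Compute d first:
Half-angle: c=0.807172, s=0.590316. N=√(2·2·6·1)=4.898979
k∈{1,2} keeps every argument non-negative
  k=1: (−1)^0·4.8990/(2)·0.8072^3·0.5903^1 = +0.760429
  k=2: (−1)^1·4.8990/(2)·0.8072^1·0.5903^3 = -0.406720
d^2_{0,1}(1.2629) = +0.760429 -0.406720 = +0.353710
Attach z-rotation phases: D = e^{-i(0)(5.3119)}·(+0.353710)·e^{-i(1)(4.2104)} = -0.170195+0.310072i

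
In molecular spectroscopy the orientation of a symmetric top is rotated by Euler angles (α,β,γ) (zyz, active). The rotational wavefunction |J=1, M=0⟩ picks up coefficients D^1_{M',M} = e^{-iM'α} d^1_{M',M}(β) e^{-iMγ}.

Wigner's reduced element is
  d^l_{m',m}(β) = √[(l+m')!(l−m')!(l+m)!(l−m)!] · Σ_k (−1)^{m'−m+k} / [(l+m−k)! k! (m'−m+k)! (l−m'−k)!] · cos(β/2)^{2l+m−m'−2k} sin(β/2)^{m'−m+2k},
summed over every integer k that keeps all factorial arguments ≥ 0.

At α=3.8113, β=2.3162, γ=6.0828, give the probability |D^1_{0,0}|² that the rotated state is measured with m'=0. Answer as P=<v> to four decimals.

P=0.4600

Split into d^1_{0,0}(β=2.3162) × two z-phases.
Half-angle: c=0.401081, s=0.916043. N=√(1·1·1·1)=1.000000
The bounds max(0,m−m')=0 and min(l+m,l−m')=1 give 2 terms
  k=0: (−1)^0·1.0000/(1)·0.4011^2·0.9160^0 = +0.160866
  k=1: (−1)^1·1.0000/(1)·0.4011^0·0.9160^2 = -0.839134
d^1_{0,0}(2.3162) = +0.160866 -0.839134 = -0.678268
|D^1_{0,0}|² = |d^1_{0,0}(β)|² = (-0.678268)² = 0.460048 (the z-rotation phases have unit modulus)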